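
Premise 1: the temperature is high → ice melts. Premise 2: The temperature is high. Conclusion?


Modus ponens: P → Q, P ⊢ Q
P: the temperature is high
Q: ice melts
We have P → Q and P is true.
By modus ponens, Q must be true.

Ice melts


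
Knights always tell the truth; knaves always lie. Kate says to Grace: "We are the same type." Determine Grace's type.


Kate says: "We are the same type."
Case 1: Kate is a Knight (truth-teller)
  Statement is true → they ARE the same → Grace is also a Knight
Case 2: Kate is a Knave (liar)
  Statement is false → they are NOT the same → Grace is a Knight
In both cases, Grace is a Knight.

Knight


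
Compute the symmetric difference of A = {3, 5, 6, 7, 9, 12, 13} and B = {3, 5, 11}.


A = {3, 5, 6, 7, 9, 12, 13}
B = {3, 5, 11}
Operation: symmetric difference
In A only: [6, 7, 9, 12, 13], in B only: [11]

{6, 7, 9, 11, 12, 13}


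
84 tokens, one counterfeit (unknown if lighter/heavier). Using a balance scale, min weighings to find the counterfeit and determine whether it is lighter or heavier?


Let n = 84. 168 possibilities (n tokens × lighter/heavier); each weighing has 3 outcomes.
Bound for k weighings: say the first weighing puts j tokens on each pan. If it tips, the 2j weighed tokens remain suspects (each with a known direction) and k-1 weighings give 3^(k-1) outcomes; 3^(k-1) is odd, so 2j ≤ 3^(k-1) - 1. If it balances, the n - 2j unweighed tokens remain with direction unknown: 2(n - 2j) ≤ 3^(k-1) - 1 by the same parity argument. Adding, n ≤ (3^(k-1) - 1) + (3^(k-1) - 1)/2 = (3^k - 3)/2, and the classical three-group strategy achieves this (3 tokens in 2 weighings, 12 in 3, 39 in 4, 120 in 5).
So we need the smallest k with (3^k - 3)/2 ≥ 84.
k = 4: (3^4 - 3)/2 = 39 < 84 ✗
k = 5: (3^5 - 3)/2 = 120 ≥ 84 ✓

5


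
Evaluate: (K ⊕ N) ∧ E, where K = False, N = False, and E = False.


K = False, N = False, E = False
Step 1: K ⊕ N = False XOR False = False
Step 2: False ∧ E = False AND False = False
XOR true when exactly one of K,N is true; then AND with E.

False


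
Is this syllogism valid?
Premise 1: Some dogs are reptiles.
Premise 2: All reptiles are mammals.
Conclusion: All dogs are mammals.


Premise 1: Some dogs are reptiles.
Premise 2: All reptiles are mammals.
Conclusion: All dogs are mammals.
Fallacy: illicit minor. The minor term (dogs) is distributed in the conclusion ('All dogs ...') but undistributed in its premise ('Some dogs are reptiles' doesn't cover all dogs).
Only 'Some dogs are mammals' follows, not 'All'.

Invalid


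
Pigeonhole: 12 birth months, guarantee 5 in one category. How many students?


Pigeonhole: to guarantee k in one of n categories, need (k-1)×n + 1.
k = 5, n = 12
Minimum = (5-1) × 12 + 1 = 4 × 12 + 1

49


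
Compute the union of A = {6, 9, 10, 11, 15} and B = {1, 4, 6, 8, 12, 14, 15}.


A = {6, 9, 10, 11, 15}
B = {1, 4, 6, 8, 12, 14, 15}
Operation: union
All elements combined: 1, 4, 6, 8, 9, 10, 11, 12, 14, 15

{1, 4, 6, 8, 9, 10, 11, 12, 14, 15}


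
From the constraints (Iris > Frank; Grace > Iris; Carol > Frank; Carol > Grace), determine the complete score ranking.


Constraints: Iris > Frank; Grace > Iris; Carol > Frank; Carol > Grace
Method: at each step, the next-highest is the one remaining person who never appears on the smaller side of a constraint between remaining people.
  Step 1: remaining {Grace, Frank, Iris, Carol}; on the smaller side: {Grace, Frank, Iris} → Carol is next (Carol > Frank; Carol > Grace).
  Step 2: remaining {Grace, Frank, Iris}; on the smaller side: {Frank, Iris} → Grace is next (Grace > Iris).
  Step 3: remaining {Frank, Iris}; on the smaller side: {Frank} → Iris is next (Iris > Frank).
  Step 4: only Frank remains → lowest.
Final ranking (highest to lowest):

Carol > Grace > Iris > Frank


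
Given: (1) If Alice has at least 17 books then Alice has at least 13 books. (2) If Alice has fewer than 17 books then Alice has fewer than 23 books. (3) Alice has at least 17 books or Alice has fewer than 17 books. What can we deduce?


Constructive dilemma: (P → Q) ∧ (R → S), P ∨ R ⊢ Q ∨ S
Premise 1: Alice has at least 17 books → Alice has at least 13 books
Premise 2: Alice has fewer than 17 books → Alice has fewer than 23 books
Premise 3: Alice has at least 17 books ∨ Alice has fewer than 17 books
Case 1: Assuming Alice has at least 17 books, then by Premise 1, Alice has at least 13 books.
Case 2: Assuming Alice has fewer than 17 books, then by Premise 2, Alice has fewer than 23 books.
Since one of Alice has at least 17 books or Alice has fewer than 17 books must hold, we get Alice has at least 13 books or Alice has fewer than 23 books.

Alice has at least 13 books or Alice has fewer than 23 books.


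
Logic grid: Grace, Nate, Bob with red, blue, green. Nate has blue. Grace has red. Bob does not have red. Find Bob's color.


From clues:
  Nate → blue
  Grace → red
By elimination, Bob gets the remaining.

green


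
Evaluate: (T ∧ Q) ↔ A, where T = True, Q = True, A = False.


T = True, Q = True, A = False
Step 1: T ∧ Q = True AND True = True
Step 2: (True) ↔ A: true when both sides have same truth value.
Result: True ↔ False = False

False


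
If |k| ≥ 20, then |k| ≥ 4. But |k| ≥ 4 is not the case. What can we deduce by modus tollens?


Modus tollens: P → Q, ¬Q ⊢ ¬P
P: |k| ≥ 20
Q: |k| ≥ 4
We have P → Q and Q is false.
By modus tollens, P must be false.

It is not the case that |k| ≥ 20


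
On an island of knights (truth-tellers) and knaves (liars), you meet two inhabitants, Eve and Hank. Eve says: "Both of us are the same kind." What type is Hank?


Eve says: "Both of us are the same kind."
Case 1: Eve is a Knight (truth-teller)
  Statement is true → they ARE the same → Hank is also a Knight
Case 2: Eve is a Knave (liar)
  Statement is false → they are NOT the same → Hank is a Knight
In both cases, Hank is a Knight.

Knight


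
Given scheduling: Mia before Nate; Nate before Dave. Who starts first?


Constraints: Mia before Nate; Nate before Dave
The first task can have nothing scheduled before it, so it must never appear on the right of a 'before'.
Tasks appearing after some 'before': Nate, Dave.
The only task not in that list is Mia → it is first.

Mia


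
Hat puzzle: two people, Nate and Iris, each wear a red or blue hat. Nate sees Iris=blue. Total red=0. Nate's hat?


Total red = 0, Iris = blue
Red accounted for: 0
Remaining for Nate: 0
Nate's hat is blue.

blue


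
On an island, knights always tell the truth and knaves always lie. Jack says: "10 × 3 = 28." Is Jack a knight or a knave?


Statement: "10 × 3 = 28."
Actual: 10 × 3 = 30
Claimed: 28
Statement is FALSE → Jack lies → Knave

Knave


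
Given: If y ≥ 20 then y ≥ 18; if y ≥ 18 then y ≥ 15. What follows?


Hypothetical syllogism: P → Q, Q → R ⊢ P → R
Premise 1: y ≥ 20 → y ≥ 18
Premise 2: y ≥ 18 → y ≥ 15
Chain the implications: the middle term (y ≥ 18) links the two.
Conclusion: If y ≥ 20, then y ≥ 15.

If y ≥ 20, then y ≥ 15.


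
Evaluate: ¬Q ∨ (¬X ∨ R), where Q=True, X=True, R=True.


Q = True, X = True, R = True
Expression: ¬Q ∨ (¬X ∨ R)
Step 1: ¬X = NOT True = False
Step 2: ¬X ∨ R = False OR True = True
Step 3: ¬Q = NOT True = False
Step 4: (False) ∨ (True) = False OR True = True

True


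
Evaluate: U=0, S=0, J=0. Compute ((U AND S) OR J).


U AND S = 0&0 = 0
0 OR 0 = 0

0


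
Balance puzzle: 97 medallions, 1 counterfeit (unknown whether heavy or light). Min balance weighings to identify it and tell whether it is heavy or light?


Let n = 97. 194 possibilities (n medallions × lighter/heavier); each weighing has 3 outcomes.
Bound for k weighings: say the first weighing puts j medallions on each pan. If it tips, the 2j weighed medallions remain suspects (each with a known direction) and k-1 weighings give 3^(k-1) outcomes; 3^(k-1) is odd, so 2j ≤ 3^(k-1) - 1. If it balances, the n - 2j unweighed medallions remain with direction unknown: 2(n - 2j) ≤ 3^(k-1) - 1 by the same parity argument. Adding, n ≤ (3^(k-1) - 1) + (3^(k-1) - 1)/2 = (3^k - 3)/2, and the classical three-group strategy achieves this (3 medallions in 2 weighings, 12 in 3, 39 in 4, 120 in 5).
So we need the smallest k with (3^k - 3)/2 ≥ 97.
k = 4: (3^4 - 3)/2 = 39 < 97 ✗
k = 5: (3^5 - 3)/2 = 120 ≥ 97 ✓

5


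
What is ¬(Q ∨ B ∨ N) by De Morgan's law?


De Morgan's law: ¬(P ∨ Q ∨ R) ≡ ¬P ∧ ¬Q ∧ ¬R
¬(Q ∨ B ∨ N) = ¬Q ∧ ¬B ∧ ¬N

¬Q ∧ ¬B ∧ ¬N


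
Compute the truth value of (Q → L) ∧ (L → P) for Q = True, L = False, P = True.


Q = True, L = False, P = True
Step 1: Q → L is false only when Q=True and L=False. Result: False
Step 2: L → P is false only when L=True and P=False. Result: True
Step 3: False ∧ True = False

False


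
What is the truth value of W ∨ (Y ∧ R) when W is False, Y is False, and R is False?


W = False, Y = False, R = False
Step 1: Y ∧ R = False AND False = False
Step 2: W ∨ False = False OR False = False
AND evaluated first (higher precedence); then OR applied.

False


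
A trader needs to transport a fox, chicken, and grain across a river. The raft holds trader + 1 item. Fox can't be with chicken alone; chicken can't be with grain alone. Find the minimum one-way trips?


1. trader+chicken → 2. trader ← 3. trader+fox → 4. trader+chicken ← 5. trader+grain → 6. trader ← 7. trader+chicken →
Minimum trips = 7

7


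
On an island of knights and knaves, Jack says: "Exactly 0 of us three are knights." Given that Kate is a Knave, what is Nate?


Jack claims exactly 0 knights among Jack, Kate, Nate.
Given: Kate is a Knave.

Case 1: Jack is a Knight (tells truth)
  Then exactly 0 of the three are knights.
  Counting Jack, Kate: 1 knight(s) so far. Need -1 more → impossible.
Case 2: Jack is a Knave (lies)
  Then the count is NOT 0.
  If Nate = Knave, count = 0 = 0 → claim would be true, contradicts lie.
  If Nate = Knight, count = 1 ≠ 0 → lie confirmed ✓

Nate is a Knight.

Knight


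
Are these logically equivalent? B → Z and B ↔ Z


Expression 1: B → Z
Expression 2: B ↔ Z
Truth table (B Z | Expr1 Expr2):
  T T |   T     T
  T F |   F     F
  F T |   T     F   ← differ
  F F |   T     T
Counterexample: B=F, Z=T gives Expr1 = T but Expr2 = F, so the expressions are NOT logically equivalent.

No


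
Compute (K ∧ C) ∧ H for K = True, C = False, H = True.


K = True, C = False, H = True
Step 1: K ∧ C = True AND False = False
Step 2: False ∧ H = False AND True = False
AND is true only when ALL operands are true.

False


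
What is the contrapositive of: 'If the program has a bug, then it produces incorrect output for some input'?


Original: If the program has a bug, then it produces incorrect output for some input
Contrapositive: If ¬Q, then ¬P
Negate Q: not (it produces incorrect output for some input)
Negate P: not (the program has a bug)

If not (it produces incorrect output for some input), then not (the program has a bug).


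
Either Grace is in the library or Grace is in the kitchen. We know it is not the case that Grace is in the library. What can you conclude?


Disjunctive syllogism: P ∨ Q, ¬P ⊢ Q
Disjunction: Grace is in the library ∨ Grace is in the kitchen
We know it is not the case that Grace is in the library.
By disjunctive syllogism, the other disjunct must be true.

Grace is in the kitchen


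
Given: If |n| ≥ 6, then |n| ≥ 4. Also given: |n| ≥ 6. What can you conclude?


Modus ponens: P → Q, P ⊢ Q
P: |n| ≥ 6
Q: |n| ≥ 4
We have P → Q and P is true.
By modus ponens, Q must be true.

|n| ≥ 4


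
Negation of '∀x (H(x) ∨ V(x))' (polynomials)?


Original: ∀x (H(x) ∨ V(x))
Rule: ¬∀→∃, ¬∃→∀, negate predicate.
Negation: ∃x (¬H(x) ∧ ¬V(x))

∃x (¬H(x) ∧ ¬V(x))


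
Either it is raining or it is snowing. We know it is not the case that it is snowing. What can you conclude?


Disjunctive syllogism: P ∨ Q, ¬P ⊢ Q
Disjunction: it is raining ∨ it is snowing
We know it is not the case that it is snowing.
By disjunctive syllogism, the other disjunct must be true.

It is raining


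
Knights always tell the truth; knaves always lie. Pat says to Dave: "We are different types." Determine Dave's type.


Pat says: "We are different types."
Case 1: Pat is a Knight (truth-teller)
  Statement is true → they ARE different → Dave is a Knave
Case 2: Pat is a Knave (liar)
  Statement is false → they are NOT different → Dave is a Knave
In both cases, Dave is a Knave.

Knave


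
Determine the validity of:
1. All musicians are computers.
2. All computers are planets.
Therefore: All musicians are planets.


Premise 1: All musicians are computers.
Premise 2: All computers are planets.
Conclusion: All musicians are planets.
Barbara syllogism (AAA-1): All A are B, All B are C → All A are C.
Middle term (computers) distributed in premise 2.

Valid


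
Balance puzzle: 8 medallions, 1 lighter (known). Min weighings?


Each weighing has 3 outcomes (left heavy / balance / right heavy), so k weighings distinguish at most 3^k cases; splitting into three near-equal groups achieves this.
Need 3^k ≥ 8: 3^1 = 3 < 8 ≤ 3^2 = 9
k = ⌈log₃(8)⌉ = 2

2


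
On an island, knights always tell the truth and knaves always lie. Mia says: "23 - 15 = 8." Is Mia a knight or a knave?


Statement: "23 - 15 = 8."
Actual: 23 - 15 = 8
Claimed: 8
Statement is TRUE → Mia tells the truth → Knight

Knight


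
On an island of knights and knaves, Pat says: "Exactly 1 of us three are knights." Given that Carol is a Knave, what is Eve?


Pat claims exactly 1 knights among Pat, Carol, Eve.
Given: Carol is a Knave.

Case 1: Pat is a Knight (tells truth)
  Then exactly 1 of the three are knights.
  Counting Pat, Carol: 1 knight(s) so far. Need 0 more → Eve = Knave.
Case 2: Pat is a Knave (lies)
  Then the count is NOT 1.
  If Eve = Knight, count = 1 = 1 → claim would be true, contradicts lie.
  If Eve = Knave, count = 0 ≠ 1 → lie confirmed ✓

Eve is a Knave.

Knave


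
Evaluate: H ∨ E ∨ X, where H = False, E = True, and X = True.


H = False, E = True, X = True
Step 1: H ∨ E = False OR True = True
Step 2: True ∨ X = True OR True = True
OR is true when at least one operand is true.

True


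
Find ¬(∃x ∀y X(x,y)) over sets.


Original: ∃x ∀y X(x,y)
Rule: ¬∀→∃, ¬∃→∀, negate predicate.
Negation: ∀x ∃y ¬X(x,y)

∀x ∃y ¬X(x,y)


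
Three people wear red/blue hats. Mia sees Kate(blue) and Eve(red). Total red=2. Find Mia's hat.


Total red = 2, seen red = 1
Own red = 2 - 1 = 1
Mia's hat is red.

red


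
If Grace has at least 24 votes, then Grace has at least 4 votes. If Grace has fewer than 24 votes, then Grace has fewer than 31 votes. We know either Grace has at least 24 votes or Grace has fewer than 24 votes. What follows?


Constructive dilemma: (P → Q) ∧ (R → S), P ∨ R ⊢ Q ∨ S
Premise 1: Grace has at least 24 votes → Grace has at least 4 votes
Premise 2: Grace has fewer than 24 votes → Grace has fewer than 31 votes
Premise 3: Grace has at least 24 votes ∨ Grace has fewer than 24 votes
Case 1: Assuming Grace has at least 24 votes, then by Premise 1, Grace has at least 4 votes.
Case 2: Assuming Grace has fewer than 24 votes, then by Premise 2, Grace has fewer than 31 votes.
Since one of Grace has at least 24 votes or Grace has fewer than 24 votes must hold, we get Grace has at least 4 votes or Grace has fewer than 31 votes.

Grace has at least 4 votes or Grace has fewer than 31 votes.


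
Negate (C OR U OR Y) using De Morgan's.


De Morgan's law: ¬(P ∨ Q ∨ R) ≡ ¬P ∧ ¬Q ∧ ¬R
¬(C ∨ U ∨ Y) = ¬C ∧ ¬U ∧ ¬Y

¬C ∧ ¬U ∧ ¬Y


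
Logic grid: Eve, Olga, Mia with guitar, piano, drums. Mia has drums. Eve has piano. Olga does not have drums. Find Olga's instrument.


From clues:
  Mia → drums
  Eve → piano
By elimination, Olga gets the remaining.

guitar


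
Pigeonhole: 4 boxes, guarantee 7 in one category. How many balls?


Pigeonhole: to guarantee k in one of n categories, need (k-1)×n + 1.
k = 7, n = 4
Minimum = (7-1) × 4 + 1 = 6 × 4 + 1

25


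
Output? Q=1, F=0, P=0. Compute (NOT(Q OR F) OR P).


Q OR F = 1
NOT(1) = 0
0 OR 0 = 0

0


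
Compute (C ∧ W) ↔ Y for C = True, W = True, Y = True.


C = True, W = True, Y = True
Step 1: C ∧ W = True AND True = True
Step 2: (True) ↔ Y: true when both sides have same truth value.
Result: True ↔ True = True

True


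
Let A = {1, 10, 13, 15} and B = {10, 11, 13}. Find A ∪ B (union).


A = {1, 10, 13, 15}
B = {10, 11, 13}
Operation: union
All elements combined: 1, 10, 11, 13, 15

{1, 10, 11, 13, 15}


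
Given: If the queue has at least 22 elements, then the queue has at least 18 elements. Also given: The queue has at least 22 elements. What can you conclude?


Modus ponens: P → Q, P ⊢ Q
P: the queue has at least 22 elements
Q: the queue has at least 18 elements
We have P → Q and P is true.
By modus ponens, Q must be true.

The queue has at least 18 elements


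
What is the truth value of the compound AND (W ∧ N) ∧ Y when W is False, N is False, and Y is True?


W = False, N = False, Y = True
Step 1: W ∧ N = False AND False = False
Step 2: False ∧ Y = False AND True = False
AND is true only when ALL operands are true.

False


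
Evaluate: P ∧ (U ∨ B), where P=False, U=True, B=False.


P = False, U = True, B = False
Expression: P ∧ (U ∨ B)
Step 1: U ∨ B = True OR False = True
Step 2: P ∧ (True) = False AND True = False

False


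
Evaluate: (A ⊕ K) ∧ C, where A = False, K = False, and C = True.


A = False, K = False, C = True
Step 1: A ⊕ K = False XOR False = False
Step 2: False ∧ C = False AND True = False
XOR true when exactly one of A,K is true; then AND with C.

False


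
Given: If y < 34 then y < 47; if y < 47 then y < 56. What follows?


Hypothetical syllogism: P → Q, Q → R ⊢ P → R
Premise 1: y < 34 → y < 47
Premise 2: y < 47 → y < 56
Chain the implications: the middle term (y < 47) links the two.
Conclusion: If y < 34, then y < 56.

If y < 34, then y < 56.


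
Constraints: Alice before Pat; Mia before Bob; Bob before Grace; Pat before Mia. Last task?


Constraints: Alice before Pat; Mia before Bob; Bob before Grace; Pat before Mia
The last task can have nothing scheduled after it, so it must never appear on the left of a 'before'.
Tasks appearing before some other task: Alice, Mia, Bob, Pat.
The only task not in that list is Grace → it is last.

Grace


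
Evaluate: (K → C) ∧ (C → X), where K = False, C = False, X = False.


K = False, C = False, X = False
Step 1: K → C is false only when K=True and C=False. Result: True
Step 2: C → X is false only when C=True and X=False. Result: True
Step 3: True ∧ True = True

True


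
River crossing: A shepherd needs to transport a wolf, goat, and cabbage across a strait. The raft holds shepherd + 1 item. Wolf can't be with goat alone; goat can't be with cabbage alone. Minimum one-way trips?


1. shepherd+goat → 2. shepherd ← 3. shepherd+wolf → 4. shepherd+goat ← 5. shepherd+cabbage → 6. shepherd ← 7. shepherd+goat →
Minimum trips = 7

7


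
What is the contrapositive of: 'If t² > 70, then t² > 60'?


Original: If t² > 70, then t² > 60
Contrapositive: If ¬Q, then ¬P
Negate Q: not (t² > 60)
Negate P: not (t² > 70)

If not (t² > 60), then not (t² > 70).


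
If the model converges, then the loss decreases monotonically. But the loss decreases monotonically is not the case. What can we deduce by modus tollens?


Modus tollens: P → Q, ¬Q ⊢ ¬P
P: the model converges
Q: the loss decreases monotonically
We have P → Q and Q is false.
By modus tollens, P must be false.

It is not the case that the model converges


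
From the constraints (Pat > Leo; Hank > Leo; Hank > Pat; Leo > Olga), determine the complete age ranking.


Constraints: Pat > Leo; Hank > Leo; Hank > Pat; Leo > Olga
Method: at each step, the next-highest is the one remaining person who never appears on the smaller side of a constraint between remaining people.
  Step 1: remaining {Olga, Leo, Pat, Hank}; on the smaller side: {Olga, Leo, Pat} → Hank is next (Hank > Leo; Hank > Pat).
  Step 2: remaining {Olga, Leo, Pat}; on the smaller side: {Olga, Leo} → Pat is next (Pat > Leo).
  Step 3: remaining {Olga, Leo}; on the smaller side: {Olga} → Leo is next (Leo > Olga).
  Step 4: only Olga remains → lowest.
Final ranking (highest to lowest):

Hank > Pat > Leo > Olga


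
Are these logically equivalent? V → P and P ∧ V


Expression 1: V → P
Expression 2: P ∧ V
Truth table (V P | Expr1 Expr2):
  T T |   T     T
  T F |   F     F
  F T |   T     F   ← differ
  F F |   T     F   ← differ
Counterexample: V=F, P=T gives Expr1 = T but Expr2 = F, so the expressions are NOT logically equivalent.

No


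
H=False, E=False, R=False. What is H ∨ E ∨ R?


H = False, E = False, R = False
Expression: H ∨ E ∨ R
Step 1: H ∨ E = False OR False = False
Step 2: (False) ∨ R = False OR False = False

False


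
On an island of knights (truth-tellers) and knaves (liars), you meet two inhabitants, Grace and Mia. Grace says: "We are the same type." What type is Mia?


Grace says: "We are the same type."
Case 1: Grace is a Knight (truth-teller)
  Statement is true → they ARE the same → Mia is also a Knight
Case 2: Grace is a Knave (liar)
  Statement is false → they are NOT the same → Mia is a Knight
In both cases, Mia is a Knight.

Knight


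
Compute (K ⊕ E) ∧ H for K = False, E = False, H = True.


K = False, E = False, H = True
Step 1: K ⊕ E = False XOR False = False
Step 2: False ∧ H = False AND True = False
XOR true when exactly one of K,E is true; then AND with H.

False


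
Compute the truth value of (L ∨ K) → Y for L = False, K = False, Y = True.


L = False, K = False, Y = True
Step 1: L ∨ K = False OR False = False
Step 2: (False) → Y: false only when antecedent=True and Y=False.
Result: True

True


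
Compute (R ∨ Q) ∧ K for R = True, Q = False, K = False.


R = True, Q = False, K = False
Step 1: R ∨ Q = True OR False = True
Step 2: True ∧ K = True AND False = False
OR is true when at least one operand is true; AND requires both.

False


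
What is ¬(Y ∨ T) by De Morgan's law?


De Morgan's law: ¬(P ∨ Q) ≡ ¬P ∧ ¬Q
¬(Y ∨ T) = ¬Y ∧ ¬T

¬Y ∧ ¬T


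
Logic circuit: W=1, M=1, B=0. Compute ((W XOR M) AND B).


W XOR M = 1^1 = 0
0 AND 0 = 0

0


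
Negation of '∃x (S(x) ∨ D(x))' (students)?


Original: ∃x (S(x) ∨ D(x))
Rule: ¬∀→∃, ¬∃→∀, negate predicate.
Negation: ∀x (¬S(x) ∧ ¬D(x))

∀x (¬S(x) ∧ ¬D(x))


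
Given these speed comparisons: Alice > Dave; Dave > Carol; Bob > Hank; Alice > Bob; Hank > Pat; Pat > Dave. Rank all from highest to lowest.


Constraints: Alice > Dave; Dave > Carol; Bob > Hank; Alice > Bob; Hank > Pat; Pat > Dave
Method: at each step, the next-highest is the one remaining person who never appears on the smaller side of a constraint between remaining people.
  Step 1: remaining {Pat, Hank, Dave, Alice, Carol, Bob}; on the smaller side: {Pat, Hank, Dave, Carol, Bob} → Alice is next (Alice > Dave; Alice > Bob).
  Step 2: remaining {Pat, Hank, Dave, Carol, Bob}; on the smaller side: {Pat, Hank, Dave, Carol} → Bob is next (Bob > Hank).
  Step 3: remaining {Pat, Hank, Dave, Carol}; on the smaller side: {Pat, Dave, Carol} → Hank is next (Hank > Pat).
  Step 4: remaining {Pat, Dave, Carol}; on the smaller side: {Dave, Carol} → Pat is next (Pat > Dave).
  Step 5: remaining {Dave, Carol}; on the smaller side: {Carol} → Dave is next (Dave > Carol).
  Step 6: only Carol remains → lowest.
Final ranking (highest to lowest):

Alice > Bob > Hank > Pat > Dave > Carol


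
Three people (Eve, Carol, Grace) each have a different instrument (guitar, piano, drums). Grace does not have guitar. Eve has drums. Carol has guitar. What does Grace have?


From clues:
  Carol → guitar
  Eve → drums
By elimination, Grace gets the remaining.

piano


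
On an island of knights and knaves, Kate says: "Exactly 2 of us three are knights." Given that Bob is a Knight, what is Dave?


Kate claims exactly 2 knights among Kate, Bob, Dave.
Given: Bob is a Knight.

Case 1: Kate is a Knight (tells truth)
  Then exactly 2 of the three are knights.
  Counting Kate, Bob: 2 knight(s) so far. Need 0 more → Dave = Knave.
Case 2: Kate is a Knave (lies)
  Then the count is NOT 2.
  If Dave = Knight, count = 2 = 2 → claim would be true, contradicts lie.
  If Dave = Knave, count = 1 ≠ 2 → lie confirmed ✓

Dave is a Knave.

Knave


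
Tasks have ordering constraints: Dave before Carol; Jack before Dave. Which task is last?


Constraints: Dave before Carol; Jack before Dave
The last task can have nothing scheduled after it, so it must never appear on the left of a 'before'.
Tasks appearing before some other task: Dave, Jack.
The only task not in that list is Carol → it is last.

Carol


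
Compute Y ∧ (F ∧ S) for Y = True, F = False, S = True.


Y = True, F = False, S = True
Step 1: F ∧ S = False AND True = False
Step 2: Y ∧ False = True AND False = False
AND is true only when ALL operands are true.

False


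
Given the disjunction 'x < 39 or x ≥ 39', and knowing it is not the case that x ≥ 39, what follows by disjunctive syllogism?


Disjunctive syllogism: P ∨ Q, ¬P ⊢ Q
Disjunction: x < 39 ∨ x ≥ 39
We know it is not the case that x ≥ 39.
By disjunctive syllogism, the other disjunct must be true.

x < 39


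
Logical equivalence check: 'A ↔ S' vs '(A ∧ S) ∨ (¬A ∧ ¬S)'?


Expression 1: A ↔ S
Expression 2: (A ∧ S) ∨ (¬A ∧ ¬S)
Truth table (A S | Expr1 Expr2):
  T T |   T     T
  T F |   F     F
  F T |   F     F
  F F |   T     T
All 4 rows agree, so the expressions are logically equivalent.

Yes


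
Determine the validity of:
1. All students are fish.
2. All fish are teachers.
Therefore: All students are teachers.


Premise 1: All students are fish.
Premise 2: All fish are teachers.
Conclusion: All students are teachers.
Barbara syllogism (AAA-1): All A are B, All B are C → All A are C.
Middle term (fish) distributed in premise 2.

Valid


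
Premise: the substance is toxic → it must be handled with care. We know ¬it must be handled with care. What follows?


Modus tollens: P → Q, ¬Q ⊢ ¬P
P: the substance is toxic
Q: it must be handled with care
We have P → Q and Q is false.
By modus tollens, P must be false.

It is not the case that the substance is toxic


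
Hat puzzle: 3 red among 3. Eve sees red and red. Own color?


Total red = 3, seen red = 2
Own red = 3 - 2 = 1
Eve's hat is red.

red


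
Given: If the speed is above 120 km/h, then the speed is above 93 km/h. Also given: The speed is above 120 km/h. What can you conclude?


Modus ponens: P → Q, P ⊢ Q
P: the speed is above 120 km/h
Q: the speed is above 93 km/h
We have P → Q and P is true.
By modus ponens, Q must be true.

The speed is above 93 km/h


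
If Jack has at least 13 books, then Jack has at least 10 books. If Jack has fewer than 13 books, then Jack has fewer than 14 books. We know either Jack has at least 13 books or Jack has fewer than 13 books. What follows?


Constructive dilemma: (P → Q) ∧ (R → S), P ∨ R ⊢ Q ∨ S
Premise 1: Jack has at least 13 books → Jack has at least 10 books
Premise 2: Jack has fewer than 13 books → Jack has fewer than 14 books
Premise 3: Jack has at least 13 books ∨ Jack has fewer than 13 books
Case 1: Assuming Jack has at least 13 books, then by Premise 1, Jack has at least 10 books.
Case 2: Assuming Jack has fewer than 13 books, then by Premise 2, Jack has fewer than 14 books.
Since one of Jack has at least 13 books or Jack has fewer than 13 books must hold, we get Jack has at least 10 books or Jack has fewer than 14 books.

Jack has at least 10 books or Jack has fewer than 14 books.


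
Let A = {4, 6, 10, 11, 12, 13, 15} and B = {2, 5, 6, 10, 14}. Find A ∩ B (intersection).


A = {4, 6, 10, 11, 12, 13, 15}
B = {2, 5, 6, 10, 14}
Operation: intersection
Elements in both: 6, 10

{6, 10}


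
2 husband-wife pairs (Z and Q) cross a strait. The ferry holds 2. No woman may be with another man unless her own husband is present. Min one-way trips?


Label couples Z and Q.
1. WZ+WQ → (far: WZ,WQ; near: HZ,HQ)
2. WZ ←   (far: WQ; near: HZ,HQ,WZ)
3. HZ+HQ → (far: HZ,HQ,WQ; near: WZ)
4. HZ ←   (far: HQ,WQ; near: HZ,WZ)  — HZ returns, since WZ is alone on near bank
5. HZ+WZ → (far: all four; near: empty)
Every state respects the constraint.
Minimum trips = 5

5


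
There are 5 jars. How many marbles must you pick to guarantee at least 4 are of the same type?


Pigeonhole: to guarantee k in one of n categories, need (k-1)×n + 1.
k = 4, n = 5
Minimum = (4-1) × 5 + 1 = 3 × 5 + 1

16


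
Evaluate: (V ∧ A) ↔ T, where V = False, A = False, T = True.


V = False, A = False, T = True
Step 1: V ∧ A = False AND False = False
Step 2: (False) ↔ T: true when both sides have same truth value.
Result: False ↔ True = False

False


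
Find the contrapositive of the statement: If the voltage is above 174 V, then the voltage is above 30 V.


Original: If the voltage is above 174 V, then the voltage is above 30 V
Contrapositive: If ¬Q, then ¬P
Negate Q: not (the voltage is above 30 V)
Negate P: not (the voltage is above 174 V)

If not (the voltage is above 30 V), then not (the voltage is above 174 V).


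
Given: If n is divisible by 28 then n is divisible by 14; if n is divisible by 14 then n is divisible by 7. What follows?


Hypothetical syllogism: P → Q, Q → R ⊢ P → R
Premise 1: n is divisible by 28 → n is divisible by 14
Premise 2: n is divisible by 14 → n is divisible by 7
Chain the implications: the middle term (n is divisible by 14) links the two.
Conclusion: If n is divisible by 28, then n is divisible by 7.

If n is divisible by 28, then n is divisible by 7.


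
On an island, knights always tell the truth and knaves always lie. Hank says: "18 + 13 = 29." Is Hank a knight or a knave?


Statement: "18 + 13 = 29."
Actual: 18 + 13 = 31
Claimed: 29
Statement is FALSE → Hank lies → Knave

Knave


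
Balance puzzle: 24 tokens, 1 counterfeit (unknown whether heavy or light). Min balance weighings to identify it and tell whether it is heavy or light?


Let n = 24. 48 possibilities (n tokens × lighter/heavier); each weighing has 3 outcomes.
Bound for k weighings: say the first weighing puts j tokens on each pan. If it tips, the 2j weighed tokens remain suspects (each with a known direction) and k-1 weighings give 3^(k-1) outcomes; 3^(k-1) is odd, so 2j ≤ 3^(k-1) - 1. If it balances, the n - 2j unweighed tokens remain with direction unknown: 2(n - 2j) ≤ 3^(k-1) - 1 by the same parity argument. Adding, n ≤ (3^(k-1) - 1) + (3^(k-1) - 1)/2 = (3^k - 3)/2, and the classical three-group strategy achieves this (3 tokens in 2 weighings, 12 in 3, 39 in 4, 120 in 5).
So we need the smallest k with (3^k - 3)/2 ≥ 24.
k = 3: (3^3 - 3)/2 = 12 < 24 ✗
k = 4: (3^4 - 3)/2 = 39 ≥ 24 ✓

4


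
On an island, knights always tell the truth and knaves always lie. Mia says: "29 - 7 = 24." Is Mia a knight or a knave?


Statement: "29 - 7 = 24."
Actual: 29 - 7 = 22
Claimed: 24
Statement is FALSE → Mia lies → Knave

Knave


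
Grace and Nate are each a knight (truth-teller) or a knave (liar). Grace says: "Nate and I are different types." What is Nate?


Grace says: "Nate and I are different types."
Case 1: Grace is a Knight (truth-teller)
  Statement is true → they ARE different → Nate is a Knave
Case 2: Grace is a Knave (liar)
  Statement is false → they are NOT different → Nate is a Knave
In both cases, Nate is a Knave.

Knave


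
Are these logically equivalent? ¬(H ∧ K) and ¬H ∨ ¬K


Expression 1: ¬(H ∧ K)
Expression 2: ¬H ∨ ¬K
Truth table (H K | Expr1 Expr2):
  T T |   F     F
  T F |   T     T
  F T |   T     T
  F F |   T     T
All 4 rows agree, so the expressions are logically equivalent.

Yes


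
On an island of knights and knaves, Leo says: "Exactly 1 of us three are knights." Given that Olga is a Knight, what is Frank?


Leo claims exactly 1 knights among Leo, Olga, Frank.
Given: Olga is a Knight.

Case 1: Leo is a Knight (tells truth)
  Then exactly 1 of the three are knights.
  Counting Leo, Olga: 2 knight(s) so far. Need -1 more → impossible.
Case 2: Leo is a Knave (lies)
  Then the count is NOT 1.
  If Frank = Knave, count = 1 = 1 → claim would be true, contradicts lie.
  If Frank = Knight, count = 2 ≠ 1 → lie confirmed ✓

Frank is a Knight.

Knight


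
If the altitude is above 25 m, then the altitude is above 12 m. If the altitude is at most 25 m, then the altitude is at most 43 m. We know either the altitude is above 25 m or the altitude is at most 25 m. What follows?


Constructive dilemma: (P → Q) ∧ (R → S), P ∨ R ⊢ Q ∨ S
Premise 1: the altitude is above 25 m → the altitude is above 12 m
Premise 2: the altitude is at most 25 m → the altitude is at most 43 m
Premise 3: the altitude is above 25 m ∨ the altitude is at most 25 m
Case 1: Assuming the altitude is above 25 m, then by Premise 1, the altitude is above 12 m.
Case 2: Assuming the altitude is at most 25 m, then by Premise 2, the altitude is at most 43 m.
Since one of the altitude is above 25 m or the altitude is at most 25 m must hold, we get the altitude is above 12 m or the altitude is at most 43 m.

The altitude is above 12 m or the altitude is at most 43 m.


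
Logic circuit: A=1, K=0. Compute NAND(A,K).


A AND K = 0
NOT(0) = 1

1


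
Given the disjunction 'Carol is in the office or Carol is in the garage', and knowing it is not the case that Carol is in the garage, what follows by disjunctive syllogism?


Disjunctive syllogism: P ∨ Q, ¬P ⊢ Q
Disjunction: Carol is in the office ∨ Carol is in the garage
We know it is not the case that Carol is in the garage.
By disjunctive syllogism, the other disjunct must be true.

Carol is in the office


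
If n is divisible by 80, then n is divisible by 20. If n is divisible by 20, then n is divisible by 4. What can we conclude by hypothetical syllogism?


Hypothetical syllogism: P → Q, Q → R ⊢ P → R
Premise 1: n is divisible by 80 → n is divisible by 20
Premise 2: n is divisible by 20 → n is divisible by 4
Chain the implications: the middle term (n is divisible by 20) links the two.
Conclusion: If n is divisible by 80, then n is divisible by 4.

If n is divisible by 80, then n is divisible by 4.


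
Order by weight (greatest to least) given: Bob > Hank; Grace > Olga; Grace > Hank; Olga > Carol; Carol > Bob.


Constraints: Bob > Hank; Grace > Olga; Grace > Hank; Olga > Carol; Carol > Bob
Method: at each step, the next-highest is the one remaining person who never appears on the smaller side of a constraint between remaining people.
  Step 1: remaining {Hank, Carol, Grace, Olga, Bob}; on the smaller side: {Hank, Carol, Olga, Bob} → Grace is next (Grace > Olga; Grace > Hank).
  Step 2: remaining {Hank, Carol, Olga, Bob}; on the smaller side: {Hank, Carol, Bob} → Olga is next (Olga > Carol).
  Step 3: remaining {Hank, Carol, Bob}; on the smaller side: {Hank, Bob} → Carol is next (Carol > Bob).
  Step 4: remaining {Hank, Bob}; on the smaller side: {Hank} → Bob is next (Bob > Hank).
  Step 5: only Hank remains → lowest.
Final ranking (highest to lowest):

Grace > Olga > Carol > Bob > Hank


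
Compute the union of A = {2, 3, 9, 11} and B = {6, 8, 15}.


A = {2, 3, 9, 11}
B = {6, 8, 15}
Operation: union
All elements combined: 2, 3, 6, 8, 9, 11, 15

{2, 3, 6, 8, 9, 11, 15}


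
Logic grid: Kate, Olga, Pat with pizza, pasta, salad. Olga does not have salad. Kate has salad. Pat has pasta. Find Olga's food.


From clues:
  Pat → pasta
  Kate → salad
By elimination, Olga gets the remaining.

pizza


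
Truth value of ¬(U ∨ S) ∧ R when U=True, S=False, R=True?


U = True, S = False, R = True
Expression: ¬(U ∨ S) ∧ R
Step 1: U ∨ S = True OR False = True
Step 2: ¬(U ∨ S) = NOT True = False
Step 3: (False) ∧ R = False AND True = False

False


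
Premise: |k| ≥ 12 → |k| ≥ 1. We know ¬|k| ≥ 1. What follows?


Modus tollens: P → Q, ¬Q ⊢ ¬P
P: |k| ≥ 12
Q: |k| ≥ 1
We have P → Q and Q is false.
By modus tollens, P must be false.

It is not the case that |k| ≥ 12


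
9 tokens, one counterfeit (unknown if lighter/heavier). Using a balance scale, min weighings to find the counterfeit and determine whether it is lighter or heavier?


Let n = 9. 18 possibilities (n tokens × lighter/heavier); each weighing has 3 outcomes.
Bound for k weighings: say the first weighing puts j tokens on each pan. If it tips, the 2j weighed tokens remain suspects (each with a known direction) and k-1 weighings give 3^(k-1) outcomes; 3^(k-1) is odd, so 2j ≤ 3^(k-1) - 1. If it balances, the n - 2j unweighed tokens remain with direction unknown: 2(n - 2j) ≤ 3^(k-1) - 1 by the same parity argument. Adding, n ≤ (3^(k-1) - 1) + (3^(k-1) - 1)/2 = (3^k - 3)/2, and the classical three-group strategy achieves this (3 tokens in 2 weighings, 12 in 3, 39 in 4, 120 in 5).
So we need the smallest k with (3^k - 3)/2 ≥ 9.
k = 2: (3^2 - 3)/2 = 3 < 9 ✗
k = 3: (3^3 - 3)/2 = 12 ≥ 9 ✓

3


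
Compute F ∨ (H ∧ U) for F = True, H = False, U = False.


F = True, H = False, U = False
Step 1: H ∧ U = False AND False = False
Step 2: F ∨ False = True OR False = True
AND evaluated first (higher precedence); then OR applied.

True


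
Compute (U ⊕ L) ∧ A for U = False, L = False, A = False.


U = False, L = False, A = False
Step 1: U ⊕ L = False XOR False = False
Step 2: False ∧ A = False AND False = False
XOR true when exactly one of U,L is true; then AND with A.

False


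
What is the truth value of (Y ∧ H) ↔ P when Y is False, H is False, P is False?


Y = False, H = False, P = False
Step 1: Y ∧ H = False AND False = False
Step 2: (False) ↔ P: true when both sides have same truth value.
Result: False ↔ False = True

True


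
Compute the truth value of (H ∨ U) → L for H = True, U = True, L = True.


H = True, U = True, L = True
Step 1: H ∨ U = True OR True = True
Step 2: (True) → L: false only when antecedent=True and L=False.
Result: True

True


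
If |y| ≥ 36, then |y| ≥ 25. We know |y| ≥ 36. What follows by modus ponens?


Modus ponens: P → Q, P ⊢ Q
P: |y| ≥ 36
Q: |y| ≥ 25
We have P → Q and P is true.
By modus ponens, Q must be true.

|y| ≥ 25


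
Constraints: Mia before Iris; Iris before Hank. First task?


Constraints: Mia before Iris; Iris before Hank
The first task can have nothing scheduled before it, so it must never appear on the right of a 'before'.
Tasks appearing after some 'before': Iris, Hank.
The only task not in that list is Mia → it is first.

Mia


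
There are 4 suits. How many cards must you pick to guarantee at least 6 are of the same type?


Pigeonhole: to guarantee k in one of n categories, need (k-1)×n + 1.
k = 6, n = 4
Minimum = (6-1) × 4 + 1 = 5 × 4 + 1

21


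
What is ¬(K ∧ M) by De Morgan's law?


De Morgan's law: ¬(P ∧ Q) ≡ ¬P ∨ ¬Q
¬(K ∧ M) = ¬K ∨ ¬M

¬K ∨ ¬M


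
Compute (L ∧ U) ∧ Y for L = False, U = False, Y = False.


L = False, U = False, Y = False
Step 1: L ∧ U = False AND False = False
Step 2: False ∧ Y = False AND False = False
AND is true only when ALL operands are true.

False
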